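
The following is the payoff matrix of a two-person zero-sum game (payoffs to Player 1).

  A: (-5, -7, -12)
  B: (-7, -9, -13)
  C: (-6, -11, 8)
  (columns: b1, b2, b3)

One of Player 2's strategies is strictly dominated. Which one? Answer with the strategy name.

b1

b2 holds Player 1's payoff strictly below b1 in every row: -7 < -5, -9 < -7, -11 < -6.
So b1 is strictly dominated for Player 2.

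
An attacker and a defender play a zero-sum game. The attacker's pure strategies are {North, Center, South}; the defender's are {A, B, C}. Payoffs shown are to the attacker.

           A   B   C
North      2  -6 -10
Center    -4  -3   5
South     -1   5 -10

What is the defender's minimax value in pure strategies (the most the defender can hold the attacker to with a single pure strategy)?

Column maxima: A → 2, B → 5, C → 5.
The smallest of these is 2.

2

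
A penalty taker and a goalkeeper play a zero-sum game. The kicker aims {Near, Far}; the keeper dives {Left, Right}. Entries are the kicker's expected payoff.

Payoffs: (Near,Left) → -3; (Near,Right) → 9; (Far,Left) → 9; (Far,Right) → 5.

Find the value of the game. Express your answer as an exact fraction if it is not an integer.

Row minima: Near → -3, Far → 5; maximin = 5.
Column maxima: Left → 9, Right → 9; minimax = 9.
5 ≠ 9, so there is no saddle point; optimal play is mixed.
Let the kicker play Near with probability p. Expected payoff against Left: (-3)p + 9(1−p) = −12p + 9; against Right: 9p + 5(1−p) = 4p + 5.
Setting these equal: −12p + 9 = 4p + 5 ⇒ −16p = -4 ⇒ p = 1/4, and the value is (-12)·(1/4) + 9 = 6.
For the keeper: with q = P(Left), equating Near's and Far's payoffs gives −12q + 9 = 4q + 5 ⇒ q = 1/4.

6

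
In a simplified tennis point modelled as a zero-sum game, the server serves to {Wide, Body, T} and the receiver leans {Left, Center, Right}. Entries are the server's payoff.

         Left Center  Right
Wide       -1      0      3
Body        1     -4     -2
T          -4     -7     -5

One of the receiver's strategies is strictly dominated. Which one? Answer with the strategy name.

Right

Center holds the server's payoff strictly below Right in every row: 0 < 3, -4 < -2, -7 < -5.
So Right is strictly dominated for the receiver.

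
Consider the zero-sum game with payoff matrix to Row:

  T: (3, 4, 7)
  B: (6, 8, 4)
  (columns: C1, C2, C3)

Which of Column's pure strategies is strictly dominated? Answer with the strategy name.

C2

C1 holds Row's payoff strictly below C2 in every row: 3 < 4, 6 < 8.
So C2 is strictly dominated for Column.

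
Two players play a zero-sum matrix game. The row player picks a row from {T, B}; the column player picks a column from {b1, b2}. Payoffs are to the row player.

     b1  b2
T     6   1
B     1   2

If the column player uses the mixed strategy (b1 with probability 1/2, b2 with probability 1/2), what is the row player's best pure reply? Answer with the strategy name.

Expected payoff of T: (1/2)·6 + (1/2)·1 = 7/2.
Expected payoff of B: (1/2)·1 + (1/2)·2 = 3/2.
The largest is 7/2, so the row player's best response is T.

T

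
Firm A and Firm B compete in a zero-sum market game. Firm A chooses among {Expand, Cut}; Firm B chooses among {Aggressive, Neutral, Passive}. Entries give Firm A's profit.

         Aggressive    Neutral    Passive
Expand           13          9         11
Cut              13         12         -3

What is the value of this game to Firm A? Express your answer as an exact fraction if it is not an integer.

Row minima: Expand → 9, Cut → -3; maximin = 9.
Column maxima: Aggressive → 13, Neutral → 12, Passive → 11; minimax = 11.
9 ≠ 11, so there is no saddle point; optimal play is mixed.
Aggressive is strictly dominated by Neutral (it gives Firm A strictly more in every row), so Firm B never plays it.
On the remaining 2×2 (Expand, Cut vs Neutral, Passive):
Let Firm A play Expand with probability p. Expected payoff against Neutral: 9p + 12(1−p) = −3p + 12; against Passive: 11p + (-3)(1−p) = 14p − 3.
Setting these equal: −3p + 12 = 14p − 3 ⇒ −17p = -15 ⇒ p = 15/17, and the value is (-3)·(15/17) + 12 = 159/17.
For Firm B: with q = P(Neutral), equating Expand's and Cut's payoffs gives −2q + 11 = 15q − 3 ⇒ q = 14/17.

159/17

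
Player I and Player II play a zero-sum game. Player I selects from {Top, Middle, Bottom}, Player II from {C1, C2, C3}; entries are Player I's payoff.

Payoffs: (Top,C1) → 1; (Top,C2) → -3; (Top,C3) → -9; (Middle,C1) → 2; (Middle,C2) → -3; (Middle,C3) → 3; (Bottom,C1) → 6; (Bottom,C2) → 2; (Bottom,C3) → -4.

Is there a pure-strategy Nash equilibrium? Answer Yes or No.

Row minima: Top → -9, Middle → -3, Bottom → -4; maximin = -3.
Column maxima: C1 → 6, C2 → 2, C3 → 3; minimax = 2.
-3 ≠ 2, so no pure-strategy equilibrium exists.

No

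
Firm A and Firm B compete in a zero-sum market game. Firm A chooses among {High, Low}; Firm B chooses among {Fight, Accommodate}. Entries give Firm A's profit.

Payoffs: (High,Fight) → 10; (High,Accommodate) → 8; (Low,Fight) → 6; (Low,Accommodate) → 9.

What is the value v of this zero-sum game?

42/5

Row minima: High → 8, Low → 6; maximin = 8.
Column maxima: Fight → 10, Accommodate → 9; minimax = 9.
8 ≠ 9, so there is no saddle point; optimal play is mixed.
Let Firm A play High with probability p. Expected payoff against Fight: 10p + 6(1−p) = 4p + 6; against Accommodate: 8p + 9(1−p) = −p + 9.
Setting these equal: 4p + 6 = −p + 9 ⇒ 5p = 3 ⇒ p = 3/5, and the value is (4)·(3/5) + 6 = 42/5.
For Firm B: with q = P(Fight), equating High's and Low's payoffs gives 2q + 8 = −3q + 9 ⇒ q = 1/5.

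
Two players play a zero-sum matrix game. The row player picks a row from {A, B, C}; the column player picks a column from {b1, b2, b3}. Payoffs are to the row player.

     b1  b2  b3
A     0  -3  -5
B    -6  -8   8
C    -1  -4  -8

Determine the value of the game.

-32/9

Row minima: A → -5, B → -8, C → -8; maximin = -5.
Column maxima: b1 → 0, b2 → -3, b3 → 8; minimax = -3.
-5 ≠ -3, so there is no saddle point; optimal play is mixed.
C is strictly dominated by A, so the row player never plays it.
b1 is strictly dominated by b2 (it gives the row player strictly more in every row), so the column player never plays it.
On the remaining 2×2 (A, B vs b2, b3):
Let the row player play A with probability p. Expected payoff against b2: (-3)p + (-8)(1−p) = 5p − 8; against b3: (-5)p + 8(1−p) = −13p + 8.
Setting these equal: 5p − 8 = −13p + 8 ⇒ 18p = 16 ⇒ p = 8/9, and the value is (5)·(8/9) − 8 = -32/9.
For the column player: with q = P(b2), equating A's and B's payoffs gives 2q − 5 = −16q + 8 ⇒ q = 13/18.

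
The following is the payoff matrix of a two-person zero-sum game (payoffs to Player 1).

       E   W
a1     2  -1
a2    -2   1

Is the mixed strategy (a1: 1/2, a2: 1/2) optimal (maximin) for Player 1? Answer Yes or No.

Against E this mix gives (1/2)·2 + (1/2)·(-2) = 0.
Against W this mix gives (1/2)·(-1) + (1/2)·1 = 0.
All of Player 2's active replies (E, W) yield 0, and no column does worse for Player 1. The mix makes Player 2 indifferent and guarantees 0, so it is optimal.

Yes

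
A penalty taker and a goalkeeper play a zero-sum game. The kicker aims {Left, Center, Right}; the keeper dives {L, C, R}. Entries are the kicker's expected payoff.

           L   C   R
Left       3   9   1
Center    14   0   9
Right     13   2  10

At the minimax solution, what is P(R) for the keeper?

7/16

Row minima: Left → 1, Center → 0, Right → 2; maximin = 2.
Column maxima: L → 14, C → 9, R → 10; minimax = 9.
2 ≠ 9, so there is no saddle point; optimal play is mixed.
L is strictly dominated by R (it gives the kicker strictly more in every row), so the keeper never plays it.
With L eliminated, Center is strictly dominated by Right (Right gives the kicker strictly more in every remaining column), so the kicker never plays it.
On the remaining 2×2 (Left, Right vs C, R):
Let the kicker play Left with probability p. Expected payoff against C: 9p + 2(1−p) = 7p + 2; against R: 1p + 10(1−p) = −9p + 10.
Setting these equal: 7p + 2 = −9p + 10 ⇒ 16p = 8 ⇒ p = 1/2, and the value is (7)·(1/2) + 2 = 11/2.
For the keeper: with q = P(C), equating Left's and Right's payoffs gives 8q + 1 = −8q + 10 ⇒ q = 9/16.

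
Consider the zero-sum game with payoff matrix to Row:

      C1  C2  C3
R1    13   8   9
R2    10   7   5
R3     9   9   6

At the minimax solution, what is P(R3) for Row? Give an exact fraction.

Row minima: R1 → 8, R2 → 5, R3 → 6; maximin = 8.
Column maxima: C1 → 13, C2 → 9, C3 → 9; minimax = 9.
8 ≠ 9, so there is no saddle point; optimal play is mixed.
R2 is strictly dominated by R1, so Row never plays it.
C1 is strictly dominated by C3 (it gives Row strictly more in every row), so Column never plays it.
On the remaining 2×2 (R1, R3 vs C2, C3):
Let Row play R1 with probability p. Expected payoff against C2: 8p + 9(1−p) = −p + 9; against C3: 9p + 6(1−p) = 3p + 6.
Setting these equal: −p + 9 = 3p + 6 ⇒ −4p = -3 ⇒ p = 3/4, and the value is (-1)·(3/4) + 9 = 33/4.
For Column: with q = P(C2), equating R1's and R3's payoffs gives −q + 9 = 3q + 6 ⇒ q = 3/4.

1/4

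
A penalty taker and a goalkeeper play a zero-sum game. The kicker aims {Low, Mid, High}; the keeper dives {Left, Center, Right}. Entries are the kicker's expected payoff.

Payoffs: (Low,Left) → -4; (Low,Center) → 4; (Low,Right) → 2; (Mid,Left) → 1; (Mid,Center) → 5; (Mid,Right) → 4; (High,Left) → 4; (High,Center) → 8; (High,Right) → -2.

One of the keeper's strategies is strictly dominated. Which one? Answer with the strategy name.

Left holds the kicker's payoff strictly below Center in every row: -4 < 4, 1 < 5, 4 < 8.
So Center is strictly dominated for the keeper.

Center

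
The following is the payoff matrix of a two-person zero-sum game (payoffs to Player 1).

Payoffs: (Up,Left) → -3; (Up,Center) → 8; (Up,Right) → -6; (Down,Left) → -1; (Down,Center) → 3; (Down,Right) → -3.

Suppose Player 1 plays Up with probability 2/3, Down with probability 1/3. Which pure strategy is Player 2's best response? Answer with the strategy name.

If Player 2 plays Left, Player 1's expected payoff is (2/3)·(-3) + (1/3)·(-1) = -7/3.
If Player 2 plays Center, Player 1's expected payoff is (2/3)·8 + (1/3)·3 = 19/3.
If Player 2 plays Right, Player 1's expected payoff is (2/3)·(-6) + (1/3)·(-3) = -5.
Player 2 minimizes Player 1's payoff; the smallest is -5, so the best response is Right.

Right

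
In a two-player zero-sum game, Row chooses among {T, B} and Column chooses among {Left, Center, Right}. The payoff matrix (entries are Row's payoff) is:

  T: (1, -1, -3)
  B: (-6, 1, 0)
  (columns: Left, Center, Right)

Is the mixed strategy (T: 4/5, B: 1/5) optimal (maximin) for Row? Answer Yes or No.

Against Left this mix gives (4/5)·1 + (1/5)·(-6) = -2/5.
Against Center this mix gives (4/5)·(-1) + (1/5)·1 = -3/5.
Against Right this mix gives (4/5)·(-3) + (1/5)·0 = -12/5.
Column will play Right, holding Row to -12/5. Shifting weight toward the row that does better against Right would raise this floor (the equalizing mix achieves -9/5 against both Right and Left), so the proposed strategy is not optimal.

No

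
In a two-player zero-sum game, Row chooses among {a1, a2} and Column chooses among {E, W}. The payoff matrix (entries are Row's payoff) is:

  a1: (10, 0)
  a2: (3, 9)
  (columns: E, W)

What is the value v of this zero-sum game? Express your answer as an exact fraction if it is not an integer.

Row minima: a1 → 0, a2 → 3; maximin = 3.
Column maxima: E → 10, W → 9; minimax = 9.
3 ≠ 9, so there is no saddle point; optimal play is mixed.
Let Row play a1 with probability p. Expected payoff against E: 10p + 3(1−p) = 7p + 3; against W: 0p + 9(1−p) = −9p + 9.
Setting these equal: 7p + 3 = −9p + 9 ⇒ 16p = 6 ⇒ p = 3/8, and the value is (7)·(3/8) + 3 = 45/8.
For Column: with q = P(E), equating a1's and a2's payoffs gives 10q = −6q + 9 ⇒ q = 9/16.

45/8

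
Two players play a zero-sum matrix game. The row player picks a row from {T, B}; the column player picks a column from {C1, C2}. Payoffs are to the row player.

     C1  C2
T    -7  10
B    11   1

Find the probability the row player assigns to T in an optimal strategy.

Row minima: T → -7, B → 1; maximin = 1.
Column maxima: C1 → 11, C2 → 10; minimax = 10.
1 ≠ 10, so there is no saddle point; optimal play is mixed.
Let the row player play T with probability p. Expected payoff against C1: (-7)p + 11(1−p) = −18p + 11; against C2: 10p + 1(1−p) = 9p + 1.
Setting these equal: −18p + 11 = 9p + 1 ⇒ −27p = -10 ⇒ p = 10/27, and the value is (-18)·(10/27) + 11 = 13/3.
For the column player: with q = P(C1), equating T's and B's payoffs gives −17q + 10 = 10q + 1 ⇒ q = 1/3.

10/27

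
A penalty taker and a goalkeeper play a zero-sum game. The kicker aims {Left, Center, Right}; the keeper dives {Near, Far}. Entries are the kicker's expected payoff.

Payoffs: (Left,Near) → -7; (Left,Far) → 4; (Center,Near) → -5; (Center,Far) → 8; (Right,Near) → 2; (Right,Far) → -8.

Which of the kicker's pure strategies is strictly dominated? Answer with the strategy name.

Left

Center gives a strictly higher payoff than Left against every column: -5 > -7, 8 > 4.
So Left is strictly dominated and the kicker never plays it.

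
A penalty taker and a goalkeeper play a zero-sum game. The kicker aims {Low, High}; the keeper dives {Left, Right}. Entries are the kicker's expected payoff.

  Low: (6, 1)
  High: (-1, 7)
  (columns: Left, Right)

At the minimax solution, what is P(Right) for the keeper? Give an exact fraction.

Row minima: Low → 1, High → -1; maximin = 1.
Column maxima: Left → 6, Right → 7; minimax = 6.
1 ≠ 6, so there is no saddle point; optimal play is mixed.
Let the kicker play Low with probability p. Expected payoff against Left: 6p + (-1)(1−p) = 7p − 1; against Right: 1p + 7(1−p) = −6p + 7.
Setting these equal: 7p − 1 = −6p + 7 ⇒ 13p = 8 ⇒ p = 8/13, and the value is (7)·(8/13) − 1 = 43/13.
For the keeper: with q = P(Left), equating Low's and High's payoffs gives 5q + 1 = −8q + 7 ⇒ q = 6/13.

7/13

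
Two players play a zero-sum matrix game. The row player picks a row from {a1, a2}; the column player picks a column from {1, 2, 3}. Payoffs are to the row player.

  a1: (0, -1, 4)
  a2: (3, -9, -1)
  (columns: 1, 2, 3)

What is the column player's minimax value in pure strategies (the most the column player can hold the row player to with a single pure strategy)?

-1

Column maxima: 1 → 3, 2 → -1, 3 → 4.
The smallest of these is -1.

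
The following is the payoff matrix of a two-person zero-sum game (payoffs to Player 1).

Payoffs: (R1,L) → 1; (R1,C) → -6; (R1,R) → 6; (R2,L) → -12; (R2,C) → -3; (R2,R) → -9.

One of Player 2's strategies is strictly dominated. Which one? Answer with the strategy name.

L holds Player 1's payoff strictly below R in every row: 1 < 6, -12 < -9.
So R is strictly dominated for Player 2.

R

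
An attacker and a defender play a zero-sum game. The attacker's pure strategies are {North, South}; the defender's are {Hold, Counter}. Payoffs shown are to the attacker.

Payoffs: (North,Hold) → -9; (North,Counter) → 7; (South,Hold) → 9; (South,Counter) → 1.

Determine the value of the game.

Row minima: North → -9, South → 1; maximin = 1.
Column maxima: Hold → 9, Counter → 7; minimax = 7.
1 ≠ 7, so there is no saddle point; optimal play is mixed.
Let the attacker play North with probability p. Expected payoff against Hold: (-9)p + 9(1−p) = −18p + 9; against Counter: 7p + 1(1−p) = 6p + 1.
Setting these equal: −18p + 9 = 6p + 1 ⇒ −24p = -8 ⇒ p = 1/3, and the value is (-18)·(1/3) + 9 = 3.
For the defender: with q = P(Hold), equating North's and South's payoffs gives −16q + 7 = 8q + 1 ⇒ q = 1/4.

3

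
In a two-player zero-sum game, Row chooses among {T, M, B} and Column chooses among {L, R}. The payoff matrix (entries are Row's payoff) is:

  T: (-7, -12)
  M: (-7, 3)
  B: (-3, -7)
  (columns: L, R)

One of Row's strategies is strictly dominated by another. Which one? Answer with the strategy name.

B gives a strictly higher payoff than T against every column: -3 > -7, -7 > -12.
So T is strictly dominated and Row never plays it.

T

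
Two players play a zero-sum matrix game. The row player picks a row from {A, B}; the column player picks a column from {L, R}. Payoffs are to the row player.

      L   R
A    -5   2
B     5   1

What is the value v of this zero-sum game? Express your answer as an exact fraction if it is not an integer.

Row minima: A → -5, B → 1; maximin = 1.
Column maxima: L → 5, R → 2; minimax = 2.
1 ≠ 2, so there is no saddle point; optimal play is mixed.
Let the row player play A with probability p. Expected payoff against L: (-5)p + 5(1−p) = −10p + 5; against R: 2p + 1(1−p) = p + 1.
Setting these equal: −10p + 5 = p + 1 ⇒ −11p = -4 ⇒ p = 4/11, and the value is (-10)·(4/11) + 5 = 15/11.
For the column player: with q = P(L), equating A's and B's payoffs gives −7q + 2 = 4q + 1 ⇒ q = 1/11.

15/11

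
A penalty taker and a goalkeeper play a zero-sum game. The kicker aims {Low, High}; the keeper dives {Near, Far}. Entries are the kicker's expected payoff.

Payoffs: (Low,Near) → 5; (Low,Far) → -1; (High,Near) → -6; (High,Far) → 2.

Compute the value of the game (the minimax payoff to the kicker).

2/7

Row minima: Low → -1, High → -6; maximin = -1.
Column maxima: Near → 5, Far → 2; minimax = 2.
-1 ≠ 2, so there is no saddle point; optimal play is mixed.
Let the kicker play Low with probability p. Expected payoff against Near: 5p + (-6)(1−p) = 11p − 6; against Far: (-1)p + 2(1−p) = −3p + 2.
Setting these equal: 11p − 6 = −3p + 2 ⇒ 14p = 8 ⇒ p = 4/7, and the value is (11)·(4/7) − 6 = 2/7.
For the keeper: with q = P(Near), equating Low's and High's payoffs gives 6q − 1 = −8q + 2 ⇒ q = 3/14.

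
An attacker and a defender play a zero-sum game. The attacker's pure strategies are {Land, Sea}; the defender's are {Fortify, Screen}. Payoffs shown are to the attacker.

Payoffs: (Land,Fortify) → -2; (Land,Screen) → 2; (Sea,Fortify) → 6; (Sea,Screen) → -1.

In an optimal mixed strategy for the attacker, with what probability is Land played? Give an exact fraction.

Row minima: Land → -2, Sea → -1; maximin = -1.
Column maxima: Fortify → 6, Screen → 2; minimax = 2.
-1 ≠ 2, so there is no saddle point; optimal play is mixed.
Let the attacker play Land with probability p. Expected payoff against Fortify: (-2)p + 6(1−p) = −8p + 6; against Screen: 2p + (-1)(1−p) = 3p − 1.
Setting these equal: −8p + 6 = 3p − 1 ⇒ −11p = -7 ⇒ p = 7/11, and the value is (-8)·(7/11) + 6 = 10/11.
For the defender: with q = P(Fortify), equating Land's and Sea's payoffs gives −4q + 2 = 7q − 1 ⇒ q = 3/11.

7/11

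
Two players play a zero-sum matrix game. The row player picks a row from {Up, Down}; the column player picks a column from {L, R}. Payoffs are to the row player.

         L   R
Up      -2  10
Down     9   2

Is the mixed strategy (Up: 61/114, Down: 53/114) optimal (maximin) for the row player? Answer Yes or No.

No

Against L this mix gives (61/114)·(-2) + (53/114)·9 = 355/114.
Against R this mix gives (61/114)·10 + (53/114)·2 = 358/57.
The column player will play L, holding the row player to 355/114. Shifting weight toward the row that does better against L would raise this floor (the equalizing mix achieves 94/19 against both L and R), so the proposed strategy is not optimal.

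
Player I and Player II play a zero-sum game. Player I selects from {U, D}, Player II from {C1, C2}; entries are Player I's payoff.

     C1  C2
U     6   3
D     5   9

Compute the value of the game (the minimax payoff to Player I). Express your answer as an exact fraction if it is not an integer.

39/7

Row minima: U → 3, D → 5; maximin = 5.
Column maxima: C1 → 6, C2 → 9; minimax = 6.
5 ≠ 6, so there is no saddle point; optimal play is mixed.
Let Player I play U with probability p. Expected payoff against C1: 6p + 5(1−p) = p + 5; against C2: 3p + 9(1−p) = −6p + 9.
Setting these equal: p + 5 = −6p + 9 ⇒ 7p = 4 ⇒ p = 4/7, and the value is (1)·(4/7) + 5 = 39/7.
For Player II: with q = P(C1), equating U's and D's payoffs gives 3q + 3 = −4q + 9 ⇒ q = 6/7.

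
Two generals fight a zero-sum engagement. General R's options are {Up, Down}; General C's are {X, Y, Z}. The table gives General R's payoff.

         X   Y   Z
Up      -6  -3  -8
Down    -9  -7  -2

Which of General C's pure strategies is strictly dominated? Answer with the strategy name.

X holds General R's payoff strictly below Y in every row: -6 < -3, -9 < -7.
So Y is strictly dominated for General C.

Y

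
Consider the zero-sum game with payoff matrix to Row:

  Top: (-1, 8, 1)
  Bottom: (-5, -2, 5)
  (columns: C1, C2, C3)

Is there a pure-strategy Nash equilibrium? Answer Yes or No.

Yes

Row minima: Top → -1, Bottom → -5; maximin = -1.
Column maxima: C1 → -1, C2 → 8, C3 → 5; minimax = -1.
maximin = minimax = -1, so a saddle point exists.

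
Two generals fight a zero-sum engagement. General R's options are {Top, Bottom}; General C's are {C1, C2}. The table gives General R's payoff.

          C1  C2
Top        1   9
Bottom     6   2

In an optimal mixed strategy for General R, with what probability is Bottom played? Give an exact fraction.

2/3

Row minima: Top → 1, Bottom → 2; maximin = 2.
Column maxima: C1 → 6, C2 → 9; minimax = 6.
2 ≠ 6, so there is no saddle point; optimal play is mixed.
Let General R play Top with probability p. Expected payoff against C1: 1p + 6(1−p) = −5p + 6; against C2: 9p + 2(1−p) = 7p + 2.
Setting these equal: −5p + 6 = 7p + 2 ⇒ −12p = -4 ⇒ p = 1/3, and the value is (-5)·(1/3) + 6 = 13/3.
For General C: with q = P(C1), equating Top's and Bottom's payoffs gives −8q + 9 = 4q + 2 ⇒ q = 7/12.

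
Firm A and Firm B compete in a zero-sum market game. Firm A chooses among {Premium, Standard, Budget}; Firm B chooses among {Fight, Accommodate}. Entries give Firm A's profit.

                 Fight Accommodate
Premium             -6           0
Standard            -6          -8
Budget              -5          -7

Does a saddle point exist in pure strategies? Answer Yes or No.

No

Row minima: Premium → -6, Standard → -8, Budget → -7; maximin = -6.
Column maxima: Fight → -5, Accommodate → 0; minimax = -5.
-6 ≠ -5, so no pure-strategy equilibrium exists.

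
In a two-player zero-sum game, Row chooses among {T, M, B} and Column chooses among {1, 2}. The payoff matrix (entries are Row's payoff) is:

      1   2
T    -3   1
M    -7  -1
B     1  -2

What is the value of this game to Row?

Row minima: T → -3, M → -7, B → -2; maximin = -2.
Column maxima: 1 → 1, 2 → 1; minimax = 1.
-2 ≠ 1, so there is no saddle point; optimal play is mixed.
M is strictly dominated by T, so Row never plays it.
On the remaining 2×2 (T, B vs 1, 2):
Let Row play T with probability p. Expected payoff against 1: (-3)p + 1(1−p) = −4p + 1; against 2: 1p + (-2)(1−p) = 3p − 2.
Setting these equal: −4p + 1 = 3p − 2 ⇒ −7p = -3 ⇒ p = 3/7, and the value is (-4)·(3/7) + 1 = -5/7.
For Column: with q = P(1), equating T's and B's payoffs gives −4q + 1 = 3q − 2 ⇒ q = 3/7.

-5/7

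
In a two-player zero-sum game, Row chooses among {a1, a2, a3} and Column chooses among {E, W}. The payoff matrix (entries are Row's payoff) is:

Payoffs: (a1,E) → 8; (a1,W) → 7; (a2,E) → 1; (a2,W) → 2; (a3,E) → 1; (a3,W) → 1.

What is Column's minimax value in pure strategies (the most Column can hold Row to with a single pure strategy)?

Column maxima: E → 8, W → 7.
The smallest of these is 7.

7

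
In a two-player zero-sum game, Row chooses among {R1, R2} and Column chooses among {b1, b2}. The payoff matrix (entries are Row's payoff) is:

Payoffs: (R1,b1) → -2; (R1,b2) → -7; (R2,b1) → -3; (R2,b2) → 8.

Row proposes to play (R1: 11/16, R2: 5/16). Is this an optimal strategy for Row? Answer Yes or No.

Yes

Against b1 this mix gives (11/16)·(-2) + (5/16)·(-3) = -37/16.
Against b2 this mix gives (11/16)·(-7) + (5/16)·8 = -37/16.
All of Column's active replies (b1, b2) yield -37/16, and no column does worse for Row. The mix makes Column indifferent and guarantees -37/16, so it is optimal.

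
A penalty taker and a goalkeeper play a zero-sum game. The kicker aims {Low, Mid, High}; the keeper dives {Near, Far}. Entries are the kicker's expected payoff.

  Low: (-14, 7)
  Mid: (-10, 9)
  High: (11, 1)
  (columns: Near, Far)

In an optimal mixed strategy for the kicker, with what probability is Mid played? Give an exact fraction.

Row minima: Low → -14, Mid → -10, High → 1; maximin = 1.
Column maxima: Near → 11, Far → 9; minimax = 9.
1 ≠ 9, so there is no saddle point; optimal play is mixed.
Low is strictly dominated by Mid, so the kicker never plays it.
On the remaining 2×2 (Mid, High vs Near, Far):
Let the kicker play Mid with probability p. Expected payoff against Near: (-10)p + 11(1−p) = −21p + 11; against Far: 9p + 1(1−p) = 8p + 1.
Setting these equal: −21p + 11 = 8p + 1 ⇒ −29p = -10 ⇒ p = 10/29, and the value is (-21)·(10/29) + 11 = 109/29.
For the keeper: with q = P(Near), equating Mid's and High's payoffs gives −19q + 9 = 10q + 1 ⇒ q = 8/29.

10/29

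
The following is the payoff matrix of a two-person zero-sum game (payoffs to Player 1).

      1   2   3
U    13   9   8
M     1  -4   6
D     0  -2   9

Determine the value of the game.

97/12

Row minima: U → 8, M → -4, D → -2; maximin = 8.
Column maxima: 1 → 13, 2 → 9, 3 → 9; minimax = 9.
8 ≠ 9, so there is no saddle point; optimal play is mixed.
M is strictly dominated by U, so Player 1 never plays it.
1 is strictly dominated by 2 (it gives Player 1 strictly more in every row), so Player 2 never plays it.
On the remaining 2×2 (U, D vs 2, 3):
Let Player 1 play U with probability p. Expected payoff against 2: 9p + (-2)(1−p) = 11p − 2; against 3: 8p + 9(1−p) = −p + 9.
Setting these equal: 11p − 2 = −p + 9 ⇒ 12p = 11 ⇒ p = 11/12, and the value is (11)·(11/12) − 2 = 97/12.
For Player 2: with q = P(2), equating U's and D's payoffs gives q + 8 = −11q + 9 ⇒ q = 1/12.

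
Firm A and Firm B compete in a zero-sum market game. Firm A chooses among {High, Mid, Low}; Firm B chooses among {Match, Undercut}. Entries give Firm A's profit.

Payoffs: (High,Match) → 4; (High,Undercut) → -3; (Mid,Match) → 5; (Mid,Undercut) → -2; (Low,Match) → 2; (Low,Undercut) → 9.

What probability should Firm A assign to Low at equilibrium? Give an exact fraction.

Row minima: High → -3, Mid → -2, Low → 2; maximin = 2.
Column maxima: Match → 5, Undercut → 9; minimax = 5.
2 ≠ 5, so there is no saddle point; optimal play is mixed.
High is strictly dominated by Mid, so Firm A never plays it.
On the remaining 2×2 (Mid, Low vs Match, Undercut):
Let Firm A play Mid with probability p. Expected payoff against Match: 5p + 2(1−p) = 3p + 2; against Undercut: (-2)p + 9(1−p) = −11p + 9.
Setting these equal: 3p + 2 = −11p + 9 ⇒ 14p = 7 ⇒ p = 1/2, and the value is (3)·(1/2) + 2 = 7/2.
For Firm B: with q = P(Match), equating Mid's and Low's payoffs gives 7q − 2 = −7q + 9 ⇒ q = 11/14.

1/2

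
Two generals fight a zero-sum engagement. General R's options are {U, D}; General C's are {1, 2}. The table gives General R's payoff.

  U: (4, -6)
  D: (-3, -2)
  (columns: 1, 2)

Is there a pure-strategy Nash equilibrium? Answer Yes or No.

Row minima: U → -6, D → -3; maximin = -3.
Column maxima: 1 → 4, 2 → -2; minimax = -2.
-3 ≠ -2, so no pure-strategy equilibrium exists.

No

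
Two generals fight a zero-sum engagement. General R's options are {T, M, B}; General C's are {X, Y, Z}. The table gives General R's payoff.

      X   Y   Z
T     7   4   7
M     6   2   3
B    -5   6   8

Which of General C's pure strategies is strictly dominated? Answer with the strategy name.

Y holds General R's payoff strictly below Z in every row: 4 < 7, 2 < 3, 6 < 8.
So Z is strictly dominated for General C.

Z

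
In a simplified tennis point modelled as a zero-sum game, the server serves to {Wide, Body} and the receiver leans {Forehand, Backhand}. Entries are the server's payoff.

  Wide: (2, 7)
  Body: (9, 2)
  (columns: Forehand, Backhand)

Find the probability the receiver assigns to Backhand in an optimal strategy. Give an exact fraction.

7/12

Row minima: Wide → 2, Body → 2; maximin = 2.
Column maxima: Forehand → 9, Backhand → 7; minimax = 7.
2 ≠ 7, so there is no saddle point; optimal play is mixed.
Let the server play Wide with probability p. Expected payoff against Forehand: 2p + 9(1−p) = −7p + 9; against Backhand: 7p + 2(1−p) = 5p + 2.
Setting these equal: −7p + 9 = 5p + 2 ⇒ −12p = -7 ⇒ p = 7/12, and the value is (-7)·(7/12) + 9 = 59/12.
For the receiver: with q = P(Forehand), equating Wide's and Body's payoffs gives −5q + 7 = 7q + 2 ⇒ q = 5/12.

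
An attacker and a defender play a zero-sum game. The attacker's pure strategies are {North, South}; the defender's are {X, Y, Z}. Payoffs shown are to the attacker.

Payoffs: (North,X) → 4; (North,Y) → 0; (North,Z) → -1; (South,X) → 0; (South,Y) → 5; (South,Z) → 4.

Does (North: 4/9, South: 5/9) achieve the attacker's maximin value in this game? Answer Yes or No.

Yes

Against X this mix gives (4/9)·4 + (5/9)·0 = 16/9.
Against Y this mix gives (4/9)·0 + (5/9)·5 = 25/9.
Against Z this mix gives (4/9)·(-1) + (5/9)·4 = 16/9.
All of the defender's active replies (X, Z) yield 16/9, and no column does worse for the attacker. The mix makes the defender indifferent and guarantees 16/9, so it is optimal.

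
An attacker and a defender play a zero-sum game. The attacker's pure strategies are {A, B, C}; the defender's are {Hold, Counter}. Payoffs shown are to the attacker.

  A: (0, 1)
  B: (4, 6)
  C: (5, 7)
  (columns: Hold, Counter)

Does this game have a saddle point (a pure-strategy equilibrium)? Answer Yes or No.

Row minima: A → 0, B → 4, C → 5; maximin = 5.
Column maxima: Hold → 5, Counter → 7; minimax = 5.
maximin = minimax = 5, so a saddle point exists.

Yes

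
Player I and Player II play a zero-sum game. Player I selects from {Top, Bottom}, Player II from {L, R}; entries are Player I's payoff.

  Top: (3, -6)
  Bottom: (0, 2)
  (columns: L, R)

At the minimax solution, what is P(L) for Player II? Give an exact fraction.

Row minima: Top → -6, Bottom → 0; maximin = 0.
Column maxima: L → 3, R → 2; minimax = 2.
0 ≠ 2, so there is no saddle point; optimal play is mixed.
Let Player I play Top with probability p. Expected payoff against L: 3p + 0(1−p) = 3p; against R: (-6)p + 2(1−p) = −8p + 2.
Setting these equal: 3p = −8p + 2 ⇒ 11p = 2 ⇒ p = 2/11, and the value is (3)·(2/11) = 6/11.
For Player II: with q = P(L), equating Top's and Bottom's payoffs gives 9q − 6 = −2q + 2 ⇒ q = 8/11.

8/11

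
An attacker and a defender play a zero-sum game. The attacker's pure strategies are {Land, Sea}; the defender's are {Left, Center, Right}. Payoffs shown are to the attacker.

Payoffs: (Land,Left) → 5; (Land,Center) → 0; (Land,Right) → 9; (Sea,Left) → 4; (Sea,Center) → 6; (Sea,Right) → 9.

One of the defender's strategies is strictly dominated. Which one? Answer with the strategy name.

Right

Left holds the attacker's payoff strictly below Right in every row: 5 < 9, 4 < 9.
So Right is strictly dominated for the defender.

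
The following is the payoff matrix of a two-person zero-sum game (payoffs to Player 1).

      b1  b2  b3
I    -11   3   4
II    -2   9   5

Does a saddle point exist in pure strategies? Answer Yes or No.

Yes

Row minima: I → -11, II → -2; maximin = -2.
Column maxima: b1 → -2, b2 → 9, b3 → 5; minimax = -2.
maximin = minimax = -2, so a saddle point exists.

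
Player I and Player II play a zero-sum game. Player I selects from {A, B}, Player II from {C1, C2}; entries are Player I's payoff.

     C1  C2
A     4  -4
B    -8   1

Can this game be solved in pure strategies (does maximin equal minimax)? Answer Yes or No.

Row minima: A → -4, B → -8; maximin = -4.
Column maxima: C1 → 4, C2 → 1; minimax = 1.
-4 ≠ 1, so no pure-strategy equilibrium exists.

No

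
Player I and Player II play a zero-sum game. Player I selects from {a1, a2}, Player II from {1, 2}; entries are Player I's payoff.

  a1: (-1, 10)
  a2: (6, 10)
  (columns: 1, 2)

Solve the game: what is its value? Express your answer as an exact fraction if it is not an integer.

6

Row minima: a1 → -1, a2 → 6; maximin = 6.
Column maxima: 1 → 6, 2 → 10; minimax = 6.
Since maximin = minimax = 6, there is a saddle point and the value is 6.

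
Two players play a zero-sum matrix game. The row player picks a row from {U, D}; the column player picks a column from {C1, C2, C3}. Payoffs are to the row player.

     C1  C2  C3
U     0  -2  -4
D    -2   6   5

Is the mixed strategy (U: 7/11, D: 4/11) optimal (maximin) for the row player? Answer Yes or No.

Against C1 this mix gives (7/11)·0 + (4/11)·(-2) = -8/11.
Against C2 this mix gives (7/11)·(-2) + (4/11)·6 = 10/11.
Against C3 this mix gives (7/11)·(-4) + (4/11)·5 = -8/11.
All of the column player's active replies (C1, C3) yield -8/11, and no column does worse for the row player. The mix makes the column player indifferent and guarantees -8/11, so it is optimal.

Yes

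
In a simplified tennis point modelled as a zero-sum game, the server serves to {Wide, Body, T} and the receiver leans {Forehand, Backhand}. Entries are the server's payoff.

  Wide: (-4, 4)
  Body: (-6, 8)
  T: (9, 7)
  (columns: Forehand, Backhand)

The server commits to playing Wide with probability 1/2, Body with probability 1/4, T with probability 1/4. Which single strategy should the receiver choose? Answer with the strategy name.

If the receiver plays Forehand, the server's expected payoff is (1/2)·(-4) + (1/4)·(-6) + (1/4)·9 = -5/4.
If the receiver plays Backhand, the server's expected payoff is (1/2)·4 + (1/4)·8 + (1/4)·7 = 23/4.
The receiver minimizes the server's payoff; the smallest is -5/4, so the best response is Forehand.

Forehand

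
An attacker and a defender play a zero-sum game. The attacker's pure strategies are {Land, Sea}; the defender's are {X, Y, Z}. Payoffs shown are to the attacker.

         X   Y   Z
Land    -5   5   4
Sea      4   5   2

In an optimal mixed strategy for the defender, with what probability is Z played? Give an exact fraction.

Row minima: Land → -5, Sea → 2; maximin = 2.
Column maxima: X → 4, Y → 5, Z → 4; minimax = 4.
2 ≠ 4, so there is no saddle point; optimal play is mixed.
Y is strictly dominated by X (it gives the attacker strictly more in every row), so the defender never plays it.
On the remaining 2×2 (Land, Sea vs X, Z):
Let the attacker play Land with probability p. Expected payoff against X: (-5)p + 4(1−p) = −9p + 4; against Z: 4p + 2(1−p) = 2p + 2.
Setting these equal: −9p + 4 = 2p + 2 ⇒ −11p = -2 ⇒ p = 2/11, and the value is (-9)·(2/11) + 4 = 26/11.
For the defender: with q = P(X), equating Land's and Sea's payoffs gives −9q + 4 = 2q + 2 ⇒ q = 2/11.

9/11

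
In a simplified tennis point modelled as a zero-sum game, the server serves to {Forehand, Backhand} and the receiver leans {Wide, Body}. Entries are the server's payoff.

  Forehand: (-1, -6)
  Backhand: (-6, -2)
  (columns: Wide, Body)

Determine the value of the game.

-34/9

Row minima: Forehand → -6, Backhand → -6; maximin = -6.
Column maxima: Wide → -1, Body → -2; minimax = -2.
-6 ≠ -2, so there is no saddle point; optimal play is mixed.
Let the server play Forehand with probability p. Expected payoff against Wide: (-1)p + (-6)(1−p) = 5p − 6; against Body: (-6)p + (-2)(1−p) = −4p − 2.
Setting these equal: 5p − 6 = −4p − 2 ⇒ 9p = 4 ⇒ p = 4/9, and the value is (5)·(4/9) − 6 = -34/9.
For the receiver: with q = P(Wide), equating Forehand's and Backhand's payoffs gives 5q − 6 = −4q − 2 ⇒ q = 4/9.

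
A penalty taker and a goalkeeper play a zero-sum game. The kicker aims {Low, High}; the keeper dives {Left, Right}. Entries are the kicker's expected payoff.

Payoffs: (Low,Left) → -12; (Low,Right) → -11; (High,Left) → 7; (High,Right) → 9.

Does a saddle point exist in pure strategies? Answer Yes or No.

Row minima: Low → -12, High → 7; maximin = 7.
Column maxima: Left → 7, Right → 9; minimax = 7.
maximin = minimax = 7, so a saddle point exists.

Yes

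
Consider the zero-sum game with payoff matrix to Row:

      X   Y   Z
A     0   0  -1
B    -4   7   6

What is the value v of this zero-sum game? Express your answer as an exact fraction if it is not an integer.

-4/11

Row minima: A → -1, B → -4; maximin = -1.
Column maxima: X → 0, Y → 7, Z → 6; minimax = 0.
-1 ≠ 0, so there is no saddle point; optimal play is mixed.
Y is strictly dominated by Z (it gives Row strictly more in every row), so Column never plays it.
On the remaining 2×2 (A, B vs X, Z):
Let Row play A with probability p. Expected payoff against X: 0p + (-4)(1−p) = 4p − 4; against Z: (-1)p + 6(1−p) = −7p + 6.
Setting these equal: 4p − 4 = −7p + 6 ⇒ 11p = 10 ⇒ p = 10/11, and the value is (4)·(10/11) − 4 = -4/11.
For Column: with q = P(X), equating A's and B's payoffs gives q − 1 = −10q + 6 ⇒ q = 7/11.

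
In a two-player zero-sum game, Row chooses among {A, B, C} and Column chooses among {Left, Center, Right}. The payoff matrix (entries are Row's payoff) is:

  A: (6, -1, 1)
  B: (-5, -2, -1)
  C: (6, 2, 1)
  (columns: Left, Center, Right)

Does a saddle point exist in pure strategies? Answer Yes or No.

Yes

Row minima: A → -1, B → -5, C → 1; maximin = 1.
Column maxima: Left → 6, Center → 2, Right → 1; minimax = 1.
maximin = minimax = 1, so a saddle point exists.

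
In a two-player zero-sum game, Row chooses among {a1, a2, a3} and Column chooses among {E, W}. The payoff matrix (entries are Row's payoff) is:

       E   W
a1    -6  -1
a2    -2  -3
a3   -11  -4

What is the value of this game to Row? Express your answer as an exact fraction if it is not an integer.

-8/3

Row minima: a1 → -6, a2 → -3, a3 → -11; maximin = -3.
Column maxima: E → -2, W → -1; minimax = -2.
-3 ≠ -2, so there is no saddle point; optimal play is mixed.
a3 is strictly dominated by a1, so Row never plays it.
On the remaining 2×2 (a1, a2 vs E, W):
Let Row play a1 with probability p. Expected payoff against E: (-6)p + (-2)(1−p) = −4p − 2; against W: (-1)p + (-3)(1−p) = 2p − 3.
Setting these equal: −4p − 2 = 2p − 3 ⇒ −6p = -1 ⇒ p = 1/6, and the value is (-4)·(1/6) − 2 = -8/3.
For Column: with q = P(E), equating a1's and a2's payoffs gives −5q − 1 = q − 3 ⇒ q = 1/3.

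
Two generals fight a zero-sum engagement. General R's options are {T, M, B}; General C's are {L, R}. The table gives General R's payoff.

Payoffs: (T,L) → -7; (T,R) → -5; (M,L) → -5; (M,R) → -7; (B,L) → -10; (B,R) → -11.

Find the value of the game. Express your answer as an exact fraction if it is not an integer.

-6

Row minima: T → -7, M → -7, B → -11; maximin = -7.
Column maxima: L → -5, R → -5; minimax = -5.
-7 ≠ -5, so there is no saddle point; optimal play is mixed.
B is strictly dominated by T, so General R never plays it.
On the remaining 2×2 (T, M vs L, R):
Let General R play T with probability p. Expected payoff against L: (-7)p + (-5)(1−p) = −2p − 5; against R: (-5)p + (-7)(1−p) = 2p − 7.
Setting these equal: −2p − 5 = 2p − 7 ⇒ −4p = -2 ⇒ p = 1/2, and the value is (-2)·(1/2) − 5 = -6.
For General C: with q = P(L), equating T's and M's payoffs gives −2q − 5 = 2q − 7 ⇒ q = 1/2.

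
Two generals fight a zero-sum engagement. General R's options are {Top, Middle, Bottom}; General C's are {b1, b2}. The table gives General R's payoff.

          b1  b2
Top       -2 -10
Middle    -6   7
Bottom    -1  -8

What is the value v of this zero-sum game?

Row minima: Top → -10, Middle → -6, Bottom → -8; maximin = -6.
Column maxima: b1 → -1, b2 → 7; minimax = -1.
-6 ≠ -1, so there is no saddle point; optimal play is mixed.
Top is strictly dominated by Bottom, so General R never plays it.
On the remaining 2×2 (Middle, Bottom vs b1, b2):
Let General R play Middle with probability p. Expected payoff against b1: (-6)p + (-1)(1−p) = −5p − 1; against b2: 7p + (-8)(1−p) = 15p − 8.
Setting these equal: −5p − 1 = 15p − 8 ⇒ −20p = -7 ⇒ p = 7/20, and the value is (-5)·(7/20) − 1 = -11/4.
For General C: with q = P(b1), equating Middle's and Bottom's payoffs gives −13q + 7 = 7q − 8 ⇒ q = 3/4.

-11/4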